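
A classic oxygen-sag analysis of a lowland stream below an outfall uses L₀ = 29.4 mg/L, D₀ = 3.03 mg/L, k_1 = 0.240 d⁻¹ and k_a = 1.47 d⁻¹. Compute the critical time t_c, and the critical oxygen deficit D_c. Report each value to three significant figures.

t_c ≈ 0.863 d; D_c ≈ 3.90 mg/L

t_c = [1/(k_a−k_1)] ln[(k_a/k_1)(1 − D₀(k_a−k_1)/(k_1 L₀))]
= [1/(1.47−0.240)] ln[(1.47/0.240)(1 − 3.03×1.230/(0.240×29.4))]
= (1/1.230) ln[6.125 × 0.4718] = 0.8130 × ln(2.890) = 0.8130 × 1.061 = 0.8628 d.
L(t_c) = L₀ e^(−k_1 t_c) = 29.4 × 0.8130 = 23.90 mg/L, and at the critical point k_a D_c = k_1 L, so D_c = (0.240/1.47) × 23.90 = 3.902 mg/L.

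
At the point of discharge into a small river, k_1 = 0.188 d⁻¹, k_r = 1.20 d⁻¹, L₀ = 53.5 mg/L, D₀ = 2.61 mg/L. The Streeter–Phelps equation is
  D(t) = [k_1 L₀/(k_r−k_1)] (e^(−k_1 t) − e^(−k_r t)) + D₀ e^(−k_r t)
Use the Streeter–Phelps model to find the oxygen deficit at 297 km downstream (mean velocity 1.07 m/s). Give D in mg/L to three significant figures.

D ≈ 5.28 mg/L

Travel time t = x/v = 297 km / (1.07 m/s) = 297000 m / 1.07 m/s = 277600 s = 3.213 d.
k_1 L₀/(k_r−k_1) = 0.188×53.5/(1.20−0.188) = 10.06/1.012 = 9.939 mg/L.
e^(−k_1 t) = e^(−0.188×3.213) = 0.5466; e^(−k_r t) = e^(−1.20×3.213) = 0.02117.
D = 9.939 × (0.5466 − 0.02117) + 2.61 × 0.02117 = 5.222 + 0.05526 = 5.278 mg/L.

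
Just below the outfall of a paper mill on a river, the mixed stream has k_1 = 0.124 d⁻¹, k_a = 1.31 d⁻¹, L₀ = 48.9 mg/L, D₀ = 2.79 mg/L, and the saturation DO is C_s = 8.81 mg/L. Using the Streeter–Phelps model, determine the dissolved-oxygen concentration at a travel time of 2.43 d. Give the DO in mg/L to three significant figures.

DO ≈ 5.12 mg/L

k_1 L₀/(k_a−k_1) = 0.124×48.9/(1.31−0.124) = 6.064/1.186 = 5.113 mg/L.
e^(−k_1 t) = e^(−0.124×2.430) = 0.7398; e^(−k_a t) = e^(−1.31×2.430) = 0.04145.
D = 5.113 × (0.7398 − 0.04145) + 2.79 × 0.04145 = 3.571 + 0.1156 = 3.686 mg/L.
DO = C_s − D = 8.81 − 3.686 = 5.124 mg/L.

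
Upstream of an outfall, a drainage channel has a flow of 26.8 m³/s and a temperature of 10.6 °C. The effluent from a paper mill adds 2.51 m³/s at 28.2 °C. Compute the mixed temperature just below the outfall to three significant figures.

Flow-weighted mixing: C = (Q_r C_r + Q_w C_w)/(Q_r + Q_w)
= (26.8×10.6 + 2.51×28.2)/(26.8 + 2.51) = 354.9/29.31 = 12.11 °C.

12.1 °C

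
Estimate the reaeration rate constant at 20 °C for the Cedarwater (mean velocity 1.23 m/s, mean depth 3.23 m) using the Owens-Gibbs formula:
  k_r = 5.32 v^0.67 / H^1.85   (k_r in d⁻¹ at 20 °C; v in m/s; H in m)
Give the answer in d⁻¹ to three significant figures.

k_r ≈ 0.698 d⁻¹

k_r = 5.32 × 1.23^0.67 / 3.23^1.85 = 5.32 × 1.149 / 8.750 = 0.6984 d⁻¹.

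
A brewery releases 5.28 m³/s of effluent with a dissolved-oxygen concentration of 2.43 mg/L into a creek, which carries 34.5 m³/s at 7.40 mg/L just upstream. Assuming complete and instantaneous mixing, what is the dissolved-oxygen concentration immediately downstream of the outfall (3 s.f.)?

Flow-weighted mixing: C = (Q_r C_r + Q_w C_w)/(Q_r + Q_w)
= (34.5×7.40 + 5.28×2.43)/(34.5 + 5.28) = 268.1/39.78 = 6.740 mg/L.

6.74 mg/L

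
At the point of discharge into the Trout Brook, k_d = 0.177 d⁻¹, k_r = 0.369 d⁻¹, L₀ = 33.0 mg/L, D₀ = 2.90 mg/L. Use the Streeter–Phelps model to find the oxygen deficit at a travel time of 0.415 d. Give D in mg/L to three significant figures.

k_d L₀/(k_r−k_d) = 0.177×33.0/(0.369−0.177) = 5.841/0.1920 = 30.42 mg/L.
e^(−k_d t) = e^(−0.177×0.4150) = 0.9292; e^(−k_r t) = e^(−0.369×0.4150) = 0.8580.
D = 30.42 × (0.9292 − 0.8580) + 2.90 × 0.8580 = 2.165 + 2.488 = 4.653 mg/L.

D ≈ 4.65 mg/L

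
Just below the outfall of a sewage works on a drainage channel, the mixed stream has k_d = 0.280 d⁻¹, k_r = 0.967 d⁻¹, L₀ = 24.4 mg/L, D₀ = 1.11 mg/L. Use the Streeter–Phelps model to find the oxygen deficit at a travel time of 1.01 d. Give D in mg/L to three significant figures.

k_d L₀/(k_r−k_d) = 0.280×24.4/(0.967−0.280) = 6.832/0.6870 = 9.945 mg/L.
e^(−k_d t) = e^(−0.280×1.010) = 0.7537; e^(−k_r t) = e^(−0.967×1.010) = 0.3766.
D = 9.945 × (0.7537 − 0.3766) + 1.11 × 0.3766 = 3.750 + 0.4180 = 4.168 mg/L.

D ≈ 4.17 mg/L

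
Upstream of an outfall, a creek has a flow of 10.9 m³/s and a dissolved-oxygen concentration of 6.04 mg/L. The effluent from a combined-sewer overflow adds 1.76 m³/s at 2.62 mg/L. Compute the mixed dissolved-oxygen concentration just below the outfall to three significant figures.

5.56 mg/L

Flow-weighted mixing: C = (Q_r C_r + Q_w C_w)/(Q_r + Q_w)
= (10.9×6.04 + 1.76×2.62)/(10.9 + 1.76) = 70.45/12.66 = 5.565 mg/L.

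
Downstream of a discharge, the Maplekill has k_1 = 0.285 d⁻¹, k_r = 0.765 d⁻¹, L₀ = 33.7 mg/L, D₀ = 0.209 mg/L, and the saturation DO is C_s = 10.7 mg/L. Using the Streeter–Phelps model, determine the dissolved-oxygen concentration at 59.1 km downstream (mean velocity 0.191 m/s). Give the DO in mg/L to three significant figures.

DO ≈ 4.77 mg/L

Travel time t = x/v = 59.1 km / (0.191 m/s) = 59100 m / 0.191 m/s = 309400 s = 3.581 d.
k_1 L₀/(k_r−k_1) = 0.285×33.7/(0.765−0.285) = 9.604/0.4800 = 20.01 mg/L.
e^(−k_1 t) = e^(−0.285×3.581) = 0.3604; e^(−k_r t) = e^(−0.765×3.581) = 0.06459.
D = 20.01 × (0.3604 − 0.06459) + 0.209 × 0.06459 = 5.918 + 0.01350 = 5.932 mg/L.
DO = C_s − D = 10.7 − 5.932 = 4.768 mg/L.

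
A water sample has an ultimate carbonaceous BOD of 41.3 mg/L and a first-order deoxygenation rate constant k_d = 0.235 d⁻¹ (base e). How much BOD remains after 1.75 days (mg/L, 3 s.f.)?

L_t = L₀ e^(−k_d t) = 41.3 × e^(−0.235×1.75) = 41.3 × 0.6628 = 27.37 mg/L.

L ≈ 27.4 mg/L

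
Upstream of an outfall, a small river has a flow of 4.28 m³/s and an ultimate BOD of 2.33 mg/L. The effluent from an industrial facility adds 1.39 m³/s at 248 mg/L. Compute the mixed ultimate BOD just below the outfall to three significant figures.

Flow-weighted mixing: C = (Q_r C_r + Q_w C_w)/(Q_r + Q_w)
= (4.28×2.33 + 1.39×248)/(4.28 + 1.39) = 354.7/5.670 = 62.56 mg/L.

62.6 mg/L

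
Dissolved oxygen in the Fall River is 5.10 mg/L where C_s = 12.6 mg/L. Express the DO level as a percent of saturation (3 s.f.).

40.5 % saturation

% saturation = C/C_s × 100 = 5.10/12.6 × 100 = 40.5 %.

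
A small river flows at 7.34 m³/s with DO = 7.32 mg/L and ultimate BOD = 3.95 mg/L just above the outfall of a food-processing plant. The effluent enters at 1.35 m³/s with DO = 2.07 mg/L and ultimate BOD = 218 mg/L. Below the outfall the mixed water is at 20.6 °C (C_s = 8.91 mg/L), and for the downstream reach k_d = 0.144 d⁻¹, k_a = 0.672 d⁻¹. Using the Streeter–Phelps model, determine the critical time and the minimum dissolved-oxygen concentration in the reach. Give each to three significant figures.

t_c ≈ 2.40 d; minimum DO ≈ 3.27 mg/L

Mixed DO = (7.34×7.32 + 1.35×2.07)/(7.34+1.35) = 56.52/8.690 = 6.504 mg/L.
Mixed L₀ = (7.34×3.95 + 1.35×218)/(8.690) = 323.3/8.690 = 37.20 mg/L.
Initial deficit D₀ = C_s − DO₀ = 8.91 − 6.504 = 2.406 mg/L.
t_c = (1/0.5280) ln[(0.672/0.144)(1 − 2.406×0.5280/(0.144×37.20))] = 1.894 × ln(3.560) = 2.405 d.
D_c = (0.144/0.672) × 37.20 × e^(−0.144×2.405) = 0.2143 × 37.20 × 0.7073 = 5.639 mg/L.
Minimum DO = 8.91 − 5.639 = 3.271 mg/L.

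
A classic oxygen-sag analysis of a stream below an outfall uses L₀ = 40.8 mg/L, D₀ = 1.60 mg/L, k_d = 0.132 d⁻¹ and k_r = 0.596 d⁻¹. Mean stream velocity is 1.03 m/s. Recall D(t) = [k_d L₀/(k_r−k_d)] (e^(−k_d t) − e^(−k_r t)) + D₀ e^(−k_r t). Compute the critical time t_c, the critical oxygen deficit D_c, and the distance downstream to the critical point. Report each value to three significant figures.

t_c ≈ 2.93 d; D_c ≈ 6.14 mg/L; x_c ≈ 261 km

At the critical point dD/dt = 0, so k_d L₀ e^(−k_d t) = k_r D. Substituting D(t) from the Streeter–Phelps equation and solving for t gives
t_c = ln[(k_r/k_d)(1 − D₀(k_r−k_d)/(k_d L₀))] / (k_r−k_d).
Here k_r−k_d = 0.4640 d⁻¹ and 1 − D₀(k_r−k_d)/(k_d L₀) = 1 − 1.60×0.4640/(0.132×40.8) = 0.8622, so
t_c = ln(4.515 × 0.8622) / 0.4640 = 1.359 / 0.4640 = 2.929 d.
L(t_c) = L₀ e^(−k_d t_c) = 40.8 × 0.6793 = 27.72 mg/L, and at the critical point k_r D_c = k_d L, so D_c = (0.132/0.596) × 27.72 = 6.139 mg/L.
x_c = v t_c = 1.03 m/s × 2.929 d × 86400 s/d = 260700 m ≈ 261 km.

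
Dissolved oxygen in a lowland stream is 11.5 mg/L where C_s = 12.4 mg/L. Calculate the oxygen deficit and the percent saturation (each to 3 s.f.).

D = C_s − C = 12.4 − 11.5 = 0.900 mg/L.
% saturation = 11.5/12.4 × 100 = 92.7 %.

D ≈ 0.900 mg/L; 92.7 % saturation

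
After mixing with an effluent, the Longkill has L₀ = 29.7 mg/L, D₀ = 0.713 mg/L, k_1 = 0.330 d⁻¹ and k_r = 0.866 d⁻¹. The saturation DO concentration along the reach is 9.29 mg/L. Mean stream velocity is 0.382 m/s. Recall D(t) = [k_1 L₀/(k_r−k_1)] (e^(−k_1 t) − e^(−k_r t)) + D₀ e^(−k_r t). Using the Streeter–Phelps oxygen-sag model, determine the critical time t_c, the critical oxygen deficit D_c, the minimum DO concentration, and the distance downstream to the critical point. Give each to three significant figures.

At the critical point dD/dt = 0, so k_1 L₀ e^(−k_1 t) = k_r D. Substituting D(t) from the Streeter–Phelps equation and solving for t gives
t_c = ln[(k_r/k_1)(1 − D₀(k_r−k_1)/(k_1 L₀))] / (k_r−k_1).
Here k_r−k_1 = 0.5360 d⁻¹ and 1 − D₀(k_r−k_1)/(k_1 L₀) = 1 − 0.713×0.5360/(0.330×29.7) = 0.9610, so
t_c = ln(2.624 × 0.9610) / 0.5360 = 0.9250 / 0.5360 = 1.726 d.
L(t_c) = L₀ e^(−k_1 t_c) = 29.7 × 0.5658 = 16.80 mg/L, and at the critical point k_r D_c = k_1 L, so D_c = (0.330/0.866) × 16.80 = 6.404 mg/L.
Minimum DO = C_s − D_c = 9.29 − 6.404 = 2.886 mg/L.
x_c = v t_c = 0.382 m/s × 1.726 d × 86400 s/d = 56960 m ≈ 57.0 km.

t_c ≈ 1.73 d; D_c ≈ 6.40 mg/L; min DO ≈ 2.89 mg/L; x_c ≈ 57.0 km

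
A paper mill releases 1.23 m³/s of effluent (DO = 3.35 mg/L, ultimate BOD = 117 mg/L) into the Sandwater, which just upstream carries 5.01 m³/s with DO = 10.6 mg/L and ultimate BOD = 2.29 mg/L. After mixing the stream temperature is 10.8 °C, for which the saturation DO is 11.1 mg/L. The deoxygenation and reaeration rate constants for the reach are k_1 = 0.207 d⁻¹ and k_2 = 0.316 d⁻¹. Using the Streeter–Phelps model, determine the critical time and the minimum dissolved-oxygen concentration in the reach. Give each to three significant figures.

t_c ≈ 3.50 d; minimum DO ≈ 3.19 mg/L

Mixed DO = (5.01×10.6 + 1.23×3.35)/(5.01+1.23) = 57.23/6.240 = 9.171 mg/L.
Mixed L₀ = (5.01×2.29 + 1.23×117)/(6.240) = 155.4/6.240 = 24.90 mg/L.
Initial deficit D₀ = C_s − DO₀ = 11.1 − 9.171 = 1.929 mg/L.
t_c = (1/0.1090) ln[(0.316/0.207)(1 − 1.929×0.1090/(0.207×24.90))] = 9.174 × ln(1.464) = 3.499 d.
D_c = (0.207/0.316) × 24.90 × e^(−0.207×3.499) = 0.6551 × 24.90 × 0.4847 = 7.906 mg/L.
Minimum DO = 11.1 − 7.906 = 3.194 mg/L.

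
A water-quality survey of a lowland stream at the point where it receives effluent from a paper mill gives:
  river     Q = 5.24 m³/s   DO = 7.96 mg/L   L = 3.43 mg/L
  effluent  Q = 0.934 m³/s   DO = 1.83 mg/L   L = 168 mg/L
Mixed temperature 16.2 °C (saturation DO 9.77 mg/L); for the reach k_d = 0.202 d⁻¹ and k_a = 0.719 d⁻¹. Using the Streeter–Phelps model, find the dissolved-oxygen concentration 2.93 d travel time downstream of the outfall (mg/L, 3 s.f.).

DO ≈ 4.66 mg/L

Mixed DO = (5.24×7.96 + 0.934×1.83)/(5.24+0.934) = 43.42/6.174 = 7.033 mg/L.
Mixed L₀ = (5.24×3.43 + 0.934×168)/(6.174) = 174.9/6.174 = 28.33 mg/L.
Initial deficit D₀ = C_s − DO₀ = 9.77 − 7.033 = 2.737 mg/L.
D(2.93) = [0.202×28.33/(0.719−0.202)](e^(−0.202×2.93) − e^(−0.719×2.93)) + 2.737 e^(−0.719×2.93)
= 11.07 × (0.5533 − 0.1216) + 2.737 × 0.1216 = 5.110 mg/L.
DO = 9.77 − 5.110 = 4.660 mg/L.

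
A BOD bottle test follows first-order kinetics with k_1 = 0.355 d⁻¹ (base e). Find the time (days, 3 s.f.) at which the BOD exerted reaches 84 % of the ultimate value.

y/L₀ = 1 − e^(−k_1 t) = 0.84 ⇒ e^(−k_1 t) = 0.160
t = −ln(0.160) / 0.355 = 1.833 / 0.355 = 5.162 d.

t ≈ 5.16 d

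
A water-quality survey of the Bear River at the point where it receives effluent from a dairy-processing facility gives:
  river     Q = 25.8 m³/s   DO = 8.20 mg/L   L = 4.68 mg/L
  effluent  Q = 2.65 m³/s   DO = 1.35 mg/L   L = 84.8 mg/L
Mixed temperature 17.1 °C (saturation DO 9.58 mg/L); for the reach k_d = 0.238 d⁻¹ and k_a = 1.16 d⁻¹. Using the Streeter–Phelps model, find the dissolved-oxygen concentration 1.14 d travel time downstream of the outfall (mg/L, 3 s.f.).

Mixed DO = (25.8×8.20 + 2.65×1.35)/(25.8+2.65) = 215.1/28.45 = 7.562 mg/L.
Mixed L₀ = (25.8×4.68 + 2.65×84.8)/(28.45) = 345.5/28.45 = 12.14 mg/L.
Initial deficit D₀ = C_s − DO₀ = 9.58 − 7.562 = 2.018 mg/L.
D(1.14) = [0.238×12.14/(1.16−0.238)](e^(−0.238×1.14) − e^(−1.16×1.14)) + 2.018 e^(−1.16×1.14)
= 3.134 × (0.7624 − 0.2665) + 2.018 × 0.2665 = 2.092 mg/L.
DO = 9.58 − 2.092 = 7.488 mg/L.

DO ≈ 7.49 mg/L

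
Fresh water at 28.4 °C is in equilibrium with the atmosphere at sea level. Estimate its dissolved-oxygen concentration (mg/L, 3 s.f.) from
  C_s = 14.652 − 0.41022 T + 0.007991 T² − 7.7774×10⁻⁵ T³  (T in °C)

C_s = 14.652 − 0.41022×28.4 + 0.007991×28.4² − 7.7774×10⁻⁵×28.4³ = 7.665 mg/L.

C_s ≈ 7.67 mg/L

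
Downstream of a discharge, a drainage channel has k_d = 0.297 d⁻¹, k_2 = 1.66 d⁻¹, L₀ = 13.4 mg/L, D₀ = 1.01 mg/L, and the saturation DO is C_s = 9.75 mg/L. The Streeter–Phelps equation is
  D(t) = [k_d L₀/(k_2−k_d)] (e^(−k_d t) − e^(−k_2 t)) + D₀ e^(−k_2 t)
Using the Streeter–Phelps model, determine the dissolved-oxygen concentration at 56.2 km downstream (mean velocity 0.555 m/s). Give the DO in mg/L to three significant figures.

Travel time t = x/v = 56.2 km / (0.555 m/s) = 56200 m / 0.555 m/s = 101300 s = 1.172 d.
k_d L₀/(k_2−k_d) = 0.297×13.4/(1.66−0.297) = 3.980/1.363 = 2.920 mg/L.
e^(−k_d t) = e^(−0.297×1.172) = 0.7060; e^(−k_2 t) = e^(−1.66×1.172) = 0.1429.
D = 2.920 × (0.7060 − 0.1429) + 1.01 × 0.1429 = 1.644 + 0.1443 = 1.789 mg/L.
DO = C_s − D = 9.75 − 1.789 = 7.961 mg/L.

DO ≈ 7.96 mg/L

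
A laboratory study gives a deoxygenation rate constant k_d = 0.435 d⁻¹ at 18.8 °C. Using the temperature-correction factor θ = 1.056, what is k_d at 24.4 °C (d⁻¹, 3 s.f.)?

k_d ≈ 0.590 d⁻¹

k_d(T₂) = k_d(T₁) · θ^(T₂−T₁) = 0.435 × 1.056^(24.4−18.8)
= 0.435 × 1.056^5.60 = 0.435 × 1.357 = 0.5902 d⁻¹.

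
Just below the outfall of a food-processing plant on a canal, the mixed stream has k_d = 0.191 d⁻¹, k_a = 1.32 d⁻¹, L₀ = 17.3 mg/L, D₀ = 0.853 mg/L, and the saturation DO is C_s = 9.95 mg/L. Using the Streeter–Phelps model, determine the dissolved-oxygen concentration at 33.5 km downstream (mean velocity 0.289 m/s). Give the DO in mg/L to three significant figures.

Travel time t = x/v = 33.5 km / (0.289 m/s) = 33500 m / 0.289 m/s = 115900 s = 1.342 d.
k_d L₀/(k_a−k_d) = 0.191×17.3/(1.32−0.191) = 3.304/1.129 = 2.927 mg/L.
e^(−k_d t) = e^(−0.191×1.342) = 0.7739; e^(−k_a t) = e^(−1.32×1.342) = 0.1702.
D = 2.927 × (0.7739 − 0.1702) + 0.853 × 0.1702 = 1.767 + 0.1452 = 1.912 mg/L.
DO = C_s − D = 9.95 − 1.912 = 8.038 mg/L.

DO ≈ 8.04 mg/L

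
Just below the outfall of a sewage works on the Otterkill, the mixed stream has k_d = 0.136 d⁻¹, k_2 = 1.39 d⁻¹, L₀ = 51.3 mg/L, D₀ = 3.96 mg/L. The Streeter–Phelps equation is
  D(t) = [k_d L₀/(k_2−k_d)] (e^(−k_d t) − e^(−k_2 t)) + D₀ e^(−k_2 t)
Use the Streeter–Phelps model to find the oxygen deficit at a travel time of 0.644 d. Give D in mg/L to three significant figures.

D ≈ 4.44 mg/L

k_d L₀/(k_2−k_d) = 0.136×51.3/(1.39−0.136) = 6.977/1.254 = 5.564 mg/L.
e^(−k_d t) = e^(−0.136×0.6440) = 0.9161; e^(−k_2 t) = e^(−1.39×0.6440) = 0.4085.
D = 5.564 × (0.9161 − 0.4085) + 3.96 × 0.4085 = 2.824 + 1.618 = 4.442 mg/L.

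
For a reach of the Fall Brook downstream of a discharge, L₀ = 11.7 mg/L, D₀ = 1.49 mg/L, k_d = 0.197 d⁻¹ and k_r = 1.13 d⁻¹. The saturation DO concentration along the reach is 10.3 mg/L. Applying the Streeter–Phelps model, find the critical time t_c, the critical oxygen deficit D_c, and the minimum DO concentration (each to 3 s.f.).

t_c ≈ 0.882 d; D_c ≈ 1.71 mg/L; min DO ≈ 8.59 mg/L

At the critical point dD/dt = 0, so k_d L₀ e^(−k_d t) = k_r D. Substituting D(t) from the Streeter–Phelps equation and solving for t gives
t_c = ln[(k_r/k_d)(1 − D₀(k_r−k_d)/(k_d L₀))] / (k_r−k_d).
Here k_r−k_d = 0.9330 d⁻¹ and 1 − D₀(k_r−k_d)/(k_d L₀) = 1 − 1.49×0.9330/(0.197×11.7) = 0.3969, so
t_c = ln(5.736 × 0.3969) / 0.9330 = 0.8226 / 0.9330 = 0.8817 d.
D_c = (k_d/k_r) L₀ e^(−k_d t_c) = (0.197/1.13) × 11.7 × e^(−0.197×0.8817) = 0.1743 × 11.7 × 0.8406 = 1.715 mg/L.
Minimum DO = C_s − D_c = 10.3 − 1.715 = 8.585 mg/L.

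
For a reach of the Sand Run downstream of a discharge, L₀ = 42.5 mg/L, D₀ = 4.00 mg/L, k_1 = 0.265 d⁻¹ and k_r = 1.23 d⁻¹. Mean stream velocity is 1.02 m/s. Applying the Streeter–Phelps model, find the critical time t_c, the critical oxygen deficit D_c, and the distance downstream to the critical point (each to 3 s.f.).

t_c ≈ 1.16 d; D_c ≈ 6.74 mg/L; x_c ≈ 102 km

With k_r/k_1 = 4.642 and 1 − D₀(k_r−k_1)/(k_1 L₀) = 0.6573,
t_c = ln(4.642 × 0.6573) / (1.23 − 0.265) = ln(3.051) / 0.9650 = 1.115/0.9650 = 1.156 d.
D_c = (k_1/k_r) L₀ e^(−k_1 t_c) = (0.265/1.23) × 42.5 × e^(−0.265×1.156) = 0.2154 × 42.5 × 0.7362 = 6.741 mg/L.
x_c = v t_c = 1.02 m/s × 1.156 d × 86400 s/d = 101900 m ≈ 102 km.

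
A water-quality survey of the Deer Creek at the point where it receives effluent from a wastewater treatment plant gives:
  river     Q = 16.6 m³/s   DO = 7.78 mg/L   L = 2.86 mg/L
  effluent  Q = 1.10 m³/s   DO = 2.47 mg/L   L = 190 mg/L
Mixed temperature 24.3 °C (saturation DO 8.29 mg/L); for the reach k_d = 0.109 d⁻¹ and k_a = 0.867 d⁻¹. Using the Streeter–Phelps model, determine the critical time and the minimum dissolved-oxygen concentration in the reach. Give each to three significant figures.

Mixed DO = (16.6×7.78 + 1.10×2.47)/(16.6+1.10) = 131.9/17.70 = 7.450 mg/L.
Mixed L₀ = (16.6×2.86 + 1.10×190)/(17.70) = 256.5/17.70 = 14.49 mg/L.
Initial deficit D₀ = C_s − DO₀ = 8.29 − 7.450 = 0.8400 mg/L.
t_c = (1/0.7580) ln[(0.867/0.109)(1 − 0.8400×0.7580/(0.109×14.49))] = 1.319 × ln(4.748) = 2.055 d.
D_c = (0.109/0.867) × 14.49 × e^(−0.109×2.055) = 0.1257 × 14.49 × 0.7993 = 1.456 mg/L.
Minimum DO = 8.29 − 1.456 = 6.834 mg/L.

t_c ≈ 2.05 d; minimum DO ≈ 6.83 mg/L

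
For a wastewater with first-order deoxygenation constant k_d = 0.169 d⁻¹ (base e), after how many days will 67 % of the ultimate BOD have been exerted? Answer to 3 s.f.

t ≈ 6.56 d

y/L₀ = 1 − e^(−k_d t) = 0.67 ⇒ e^(−k_d t) = 0.330
t = −ln(0.330) / 0.169 = 1.109 / 0.169 = 6.560 d.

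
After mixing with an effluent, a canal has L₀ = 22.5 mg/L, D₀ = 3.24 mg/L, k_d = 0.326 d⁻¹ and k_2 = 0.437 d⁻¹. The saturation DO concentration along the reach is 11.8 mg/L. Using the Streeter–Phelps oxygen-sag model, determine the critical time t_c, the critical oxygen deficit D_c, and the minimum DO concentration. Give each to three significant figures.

With k_2/k_d = 1.340 and 1 − D₀(k_2−k_d)/(k_d L₀) = 0.9510,
t_c = ln(1.340 × 0.9510) / (0.437 − 0.326) = ln(1.275) / 0.1110 = 0.2428/0.1110 = 2.187 d.
D_c = (k_d/k_2) L₀ e^(−k_d t_c) = (0.326/0.437) × 22.5 × e^(−0.326×2.187) = 0.7460 × 22.5 × 0.4902 = 8.228 mg/L.
Minimum DO = C_s − D_c = 11.8 − 8.228 = 3.572 mg/L.

t_c ≈ 2.19 d; D_c ≈ 8.23 mg/L; min DO ≈ 3.57 mg/L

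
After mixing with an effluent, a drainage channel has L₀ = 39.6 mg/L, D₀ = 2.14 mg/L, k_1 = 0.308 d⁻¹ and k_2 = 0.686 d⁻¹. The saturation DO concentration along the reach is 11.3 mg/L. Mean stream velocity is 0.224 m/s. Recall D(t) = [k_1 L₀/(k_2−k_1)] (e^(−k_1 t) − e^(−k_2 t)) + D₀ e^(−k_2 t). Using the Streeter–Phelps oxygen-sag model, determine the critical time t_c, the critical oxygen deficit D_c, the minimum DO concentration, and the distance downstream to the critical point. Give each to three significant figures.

t_c ≈ 1.94 d; D_c ≈ 9.79 mg/L; min DO ≈ 1.51 mg/L; x_c ≈ 37.5 km

t_c = [1/(k_2−k_1)] ln[(k_2/k_1)(1 − D₀(k_2−k_1)/(k_1 L₀))]
= [1/(0.686−0.308)] ln[(0.686/0.308)(1 − 2.14×0.3780/(0.308×39.6))]
= (1/0.3780) ln[2.227 × 0.9337] = 2.646 × ln(2.080) = 2.646 × 0.7322 = 1.937 d.
D_c = (k_1/k_2) L₀ e^(−k_1 t_c) = (0.308/0.686) × 39.6 × e^(−0.308×1.937) = 0.4490 × 39.6 × 0.5507 = 9.791 mg/L.
Minimum DO = C_s − D_c = 11.3 − 9.791 = 1.509 mg/L.
x_c = v t_c = 0.224 m/s × 1.937 d × 86400 s/d = 37490 m ≈ 37.5 km.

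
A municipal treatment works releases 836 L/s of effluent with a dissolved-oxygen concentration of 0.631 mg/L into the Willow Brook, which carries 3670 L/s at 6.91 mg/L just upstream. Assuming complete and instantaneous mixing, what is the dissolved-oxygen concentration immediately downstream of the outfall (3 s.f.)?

Flow-weighted mixing: C = (Q_r C_r + Q_w C_w)/(Q_r + Q_w)
= (3670×6.91 + 836×0.631)/(3670 + 836) = 25890/4506 = 5.745 mg/L.

5.75 mg/L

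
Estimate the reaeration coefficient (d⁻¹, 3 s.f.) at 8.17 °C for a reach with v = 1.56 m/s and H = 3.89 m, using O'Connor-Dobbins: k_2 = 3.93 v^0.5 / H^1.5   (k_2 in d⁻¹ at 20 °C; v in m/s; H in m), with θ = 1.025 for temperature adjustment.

k_2(20) = 3.93 × 1.56^0.5 / 3.89^1.5 = 3.93 × 1.249 / 7.672 = 0.6398 d⁻¹.
k_2(8.17) = 0.6398 × 1.025^(8.17−20) = 0.6398 × 0.7467 = 0.4777 d⁻¹.

k_2 ≈ 0.478 d⁻¹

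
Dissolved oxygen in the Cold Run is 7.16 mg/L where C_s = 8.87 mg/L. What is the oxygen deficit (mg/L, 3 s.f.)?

D = C_s − C = 8.87 − 7.16 = 1.71 mg/L.

D ≈ 1.71 mg/L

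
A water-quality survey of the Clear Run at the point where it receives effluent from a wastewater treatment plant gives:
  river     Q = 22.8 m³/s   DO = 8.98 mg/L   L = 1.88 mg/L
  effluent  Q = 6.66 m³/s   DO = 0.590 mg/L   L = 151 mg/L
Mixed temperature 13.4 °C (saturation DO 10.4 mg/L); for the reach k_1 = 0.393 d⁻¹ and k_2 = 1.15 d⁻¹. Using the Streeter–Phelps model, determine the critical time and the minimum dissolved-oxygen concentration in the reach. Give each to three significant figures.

t_c ≈ 1.16 d; minimum DO ≈ 2.68 mg/L

Mixed DO = (22.8×8.98 + 6.66×0.590)/(22.8+6.66) = 208.7/29.46 = 7.083 mg/L.
Mixed L₀ = (22.8×1.88 + 6.66×151)/(29.46) = 1049/29.46 = 35.59 mg/L.
Initial deficit D₀ = C_s − DO₀ = 10.4 − 7.083 = 3.317 mg/L.
t_c = (1/0.7570) ln[(1.15/0.393)(1 − 3.317×0.7570/(0.393×35.59))] = 1.321 × ln(2.401) = 1.157 d.
D_c = (0.393/1.15) × 35.59 × e^(−0.393×1.157) = 0.3417 × 35.59 × 0.6346 = 7.719 mg/L.
Minimum DO = 10.4 − 7.719 = 2.681 mg/L.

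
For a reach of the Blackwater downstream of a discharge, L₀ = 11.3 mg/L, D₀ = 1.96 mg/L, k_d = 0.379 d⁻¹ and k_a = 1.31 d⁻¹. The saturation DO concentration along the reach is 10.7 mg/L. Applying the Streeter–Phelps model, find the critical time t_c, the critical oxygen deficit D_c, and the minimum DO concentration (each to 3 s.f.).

t_c ≈ 0.736 d; D_c ≈ 2.47 mg/L; min DO ≈ 8.23 mg/L

At the critical point dD/dt = 0, so k_d L₀ e^(−k_d t) = k_a D. Substituting D(t) from the Streeter–Phelps equation and solving for t gives
t_c = ln[(k_a/k_d)(1 − D₀(k_a−k_d)/(k_d L₀))] / (k_a−k_d).
Here k_a−k_d = 0.9310 d⁻¹ and 1 − D₀(k_a−k_d)/(k_d L₀) = 1 − 1.96×0.9310/(0.379×11.3) = 0.5739, so
t_c = ln(3.456 × 0.5739) / 0.9310 = 0.6850 / 0.9310 = 0.7358 d.
L(t_c) = L₀ e^(−k_d t_c) = 11.3 × 0.7567 = 8.550 mg/L, and at the critical point k_a D_c = k_d L, so D_c = (0.379/1.31) × 8.550 = 2.474 mg/L.
Minimum DO = C_s − D_c = 10.7 − 2.474 = 8.226 mg/L.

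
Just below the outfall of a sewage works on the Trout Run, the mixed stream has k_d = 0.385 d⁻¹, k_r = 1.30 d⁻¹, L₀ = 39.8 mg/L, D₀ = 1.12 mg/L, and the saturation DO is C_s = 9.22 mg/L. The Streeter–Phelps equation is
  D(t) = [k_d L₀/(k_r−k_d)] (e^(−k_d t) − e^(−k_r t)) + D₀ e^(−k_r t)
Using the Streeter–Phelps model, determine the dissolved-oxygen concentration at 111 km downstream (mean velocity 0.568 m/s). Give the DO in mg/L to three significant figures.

DO ≈ 3.04 mg/L

Travel time t = x/v = 111 km / (0.568 m/s) = 111000 m / 0.568 m/s = 195400 s = 2.262 d.
k_d L₀/(k_r−k_d) = 0.385×39.8/(1.30−0.385) = 15.32/0.9150 = 16.75 mg/L.
e^(−k_d t) = e^(−0.385×2.262) = 0.4186; e^(−k_r t) = e^(−1.30×2.262) = 0.05285.
D = 16.75 × (0.4186 − 0.05285) + 1.12 × 0.05285 = 6.125 + 0.05919 = 6.185 mg/L.
DO = C_s − D = 9.22 − 6.185 = 3.035 mg/L.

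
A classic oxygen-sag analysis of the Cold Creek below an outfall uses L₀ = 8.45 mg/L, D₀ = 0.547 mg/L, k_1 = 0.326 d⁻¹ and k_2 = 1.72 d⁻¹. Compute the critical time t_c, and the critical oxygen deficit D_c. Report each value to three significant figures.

t_c ≈ 0.961 d; D_c ≈ 1.17 mg/L

At the critical point dD/dt = 0, so k_1 L₀ e^(−k_1 t) = k_2 D. Substituting D(t) from the Streeter–Phelps equation and solving for t gives
t_c = ln[(k_2/k_1)(1 − D₀(k_2−k_1)/(k_1 L₀))] / (k_2−k_1).
Here k_2−k_1 = 1.394 d⁻¹ and 1 − D₀(k_2−k_1)/(k_1 L₀) = 1 − 0.547×1.394/(0.326×8.45) = 0.7232, so
t_c = ln(5.276 × 0.7232) / 1.394 = 1.339 / 1.394 = 0.9606 d.
D_c = (k_1/k_2) L₀ e^(−k_1 t_c) = (0.326/1.72) × 8.45 × e^(−0.326×0.9606) = 0.1895 × 8.45 × 0.7311 = 1.171 mg/L.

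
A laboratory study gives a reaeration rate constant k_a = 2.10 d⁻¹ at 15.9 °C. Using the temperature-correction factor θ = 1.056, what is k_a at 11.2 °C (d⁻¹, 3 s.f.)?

k_a ≈ 1.63 d⁻¹

k_a(T₂) = k_a(T₁) · θ^(T₂−T₁) = 2.10 × 1.056^(11.2−15.9)
= 2.10 × 1.056^-4.70 = 2.10 × 0.7741 = 1.626 d⁻¹.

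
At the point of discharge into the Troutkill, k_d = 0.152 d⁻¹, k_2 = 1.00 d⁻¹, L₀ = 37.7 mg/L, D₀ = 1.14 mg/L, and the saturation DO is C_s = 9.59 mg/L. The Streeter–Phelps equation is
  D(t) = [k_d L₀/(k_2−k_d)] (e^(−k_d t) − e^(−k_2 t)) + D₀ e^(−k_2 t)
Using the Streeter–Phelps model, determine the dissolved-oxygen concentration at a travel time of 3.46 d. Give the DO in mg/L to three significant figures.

DO ≈ 5.77 mg/L

k_d L₀/(k_2−k_d) = 0.152×37.7/(1.00−0.152) = 5.730/0.8480 = 6.758 mg/L.
e^(−k_d t) = e^(−0.152×3.460) = 0.5910; e^(−k_2 t) = e^(−1.00×3.460) = 0.03143.
D = 6.758 × (0.5910 − 0.03143) + 1.14 × 0.03143 = 3.781 + 0.03583 = 3.817 mg/L.
DO = C_s − D = 9.59 − 3.817 = 5.773 mg/L.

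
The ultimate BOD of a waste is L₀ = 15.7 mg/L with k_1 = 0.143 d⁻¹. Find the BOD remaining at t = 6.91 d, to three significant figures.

L_t = L₀ e^(−k_1 t) = 15.7 × e^(−0.143×6.91) = 15.7 × 0.3723 = 5.845 mg/L.

L ≈ 5.84 mg/L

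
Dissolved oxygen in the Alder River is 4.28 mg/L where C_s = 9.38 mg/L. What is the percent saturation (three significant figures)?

% saturation = C/C_s × 100 = 4.28/9.38 × 100 = 45.6 %.

45.6 % saturation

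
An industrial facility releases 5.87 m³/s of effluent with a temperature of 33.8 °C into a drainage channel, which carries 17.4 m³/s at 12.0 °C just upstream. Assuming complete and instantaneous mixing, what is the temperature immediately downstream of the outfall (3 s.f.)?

Flow-weighted mixing: C = (Q_r C_r + Q_w C_w)/(Q_r + Q_w)
= (17.4×12.0 + 5.87×33.8)/(17.4 + 5.87) = 407.2/23.27 = 17.50 °C.

17.5 °C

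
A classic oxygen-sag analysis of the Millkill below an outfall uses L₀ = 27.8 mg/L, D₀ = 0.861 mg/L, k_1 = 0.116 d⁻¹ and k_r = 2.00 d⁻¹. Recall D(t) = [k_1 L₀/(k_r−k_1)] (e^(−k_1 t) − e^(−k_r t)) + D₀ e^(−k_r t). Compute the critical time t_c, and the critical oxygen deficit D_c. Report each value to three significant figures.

With k_r/k_1 = 17.24 and 1 − D₀(k_r−k_1)/(k_1 L₀) = 0.4970,
t_c = ln(17.24 × 0.4970) / (2.00 − 0.116) = ln(8.569) / 1.884 = 2.148/1.884 = 1.140 d.
D_c = (k_1/k_r) L₀ e^(−k_1 t_c) = (0.116/2.00) × 27.8 × e^(−0.116×1.140) = 0.05800 × 27.8 × 0.8761 = 1.413 mg/L.

t_c ≈ 1.14 d; D_c ≈ 1.41 mg/L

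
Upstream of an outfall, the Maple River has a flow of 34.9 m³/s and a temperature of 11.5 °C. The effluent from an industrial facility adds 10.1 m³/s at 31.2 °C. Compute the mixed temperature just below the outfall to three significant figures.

Flow-weighted mixing: C = (Q_r C_r + Q_w C_w)/(Q_r + Q_w)
= (34.9×11.5 + 10.1×31.2)/(34.9 + 10.1) = 716.5/45.00 = 15.92 °C.

15.9 °C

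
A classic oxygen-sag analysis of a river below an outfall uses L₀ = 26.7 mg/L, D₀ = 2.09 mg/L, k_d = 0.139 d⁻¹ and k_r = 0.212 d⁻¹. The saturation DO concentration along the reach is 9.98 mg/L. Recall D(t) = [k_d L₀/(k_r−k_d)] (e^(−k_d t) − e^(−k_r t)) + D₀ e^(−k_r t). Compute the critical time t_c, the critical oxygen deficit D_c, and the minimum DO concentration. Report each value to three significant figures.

At the critical point dD/dt = 0, so k_d L₀ e^(−k_d t) = k_r D. Substituting D(t) from the Streeter–Phelps equation and solving for t gives
t_c = ln[(k_r/k_d)(1 − D₀(k_r−k_d)/(k_d L₀))] / (k_r−k_d).
Here k_r−k_d = 0.07300 d⁻¹ and 1 − D₀(k_r−k_d)/(k_d L₀) = 1 − 2.09×0.07300/(0.139×26.7) = 0.9589, so
t_c = ln(1.525 × 0.9589) / 0.07300 = 0.3801 / 0.07300 = 5.207 d.
L(t_c) = L₀ e^(−k_d t_c) = 26.7 × 0.4849 = 12.95 mg/L, and at the critical point k_r D_c = k_d L, so D_c = (0.139/0.212) × 12.95 = 8.489 mg/L.
Minimum DO = C_s − D_c = 9.98 − 8.489 = 1.491 mg/L.

t_c ≈ 5.21 d; D_c ≈ 8.49 mg/L; min DO ≈ 1.49 mg/L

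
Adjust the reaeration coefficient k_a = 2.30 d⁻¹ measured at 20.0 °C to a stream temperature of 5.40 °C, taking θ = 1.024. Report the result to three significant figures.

k_a ≈ 1.63 d⁻¹

k_a(T₂) = k_a(T₁) · θ^(T₂−T₁) = 2.30 × 1.024^(5.40−20.0)
= 2.30 × 1.024^-14.6 = 2.30 × 0.7073 = 1.627 d⁻¹.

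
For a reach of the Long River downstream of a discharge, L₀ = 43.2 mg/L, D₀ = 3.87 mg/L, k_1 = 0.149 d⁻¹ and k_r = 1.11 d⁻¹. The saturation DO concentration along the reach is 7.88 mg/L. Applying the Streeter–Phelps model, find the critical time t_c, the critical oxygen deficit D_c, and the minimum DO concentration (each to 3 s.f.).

With k_r/k_1 = 7.450 and 1 − D₀(k_r−k_1)/(k_1 L₀) = 0.4222,
t_c = ln(7.450 × 0.4222) / (1.11 − 0.149) = ln(3.145) / 0.9610 = 1.146/0.9610 = 1.192 d.
D_c = (k_1/k_r) L₀ e^(−k_1 t_c) = (0.149/1.11) × 43.2 × e^(−0.149×1.192) = 0.1342 × 43.2 × 0.8372 = 4.855 mg/L.
Minimum DO = C_s − D_c = 7.88 − 4.855 = 3.025 mg/L.

t_c ≈ 1.19 d; D_c ≈ 4.85 mg/L; min DO ≈ 3.03 mg/L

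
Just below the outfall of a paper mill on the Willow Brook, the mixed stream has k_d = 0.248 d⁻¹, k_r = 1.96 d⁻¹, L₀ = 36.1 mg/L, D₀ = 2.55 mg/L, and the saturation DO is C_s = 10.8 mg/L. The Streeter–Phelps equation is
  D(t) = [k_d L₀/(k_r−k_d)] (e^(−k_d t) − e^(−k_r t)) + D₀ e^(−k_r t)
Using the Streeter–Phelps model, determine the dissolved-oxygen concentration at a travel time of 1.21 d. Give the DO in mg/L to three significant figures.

k_d L₀/(k_r−k_d) = 0.248×36.1/(1.96−0.248) = 8.953/1.712 = 5.229 mg/L.
e^(−k_d t) = e^(−0.248×1.210) = 0.7408; e^(−k_r t) = e^(−1.96×1.210) = 0.09333.
D = 5.229 × (0.7408 − 0.09333) + 2.55 × 0.09333 = 3.386 + 0.2380 = 3.624 mg/L.
DO = C_s − D = 10.8 − 3.624 = 7.176 mg/L.

DO ≈ 7.18 mg/L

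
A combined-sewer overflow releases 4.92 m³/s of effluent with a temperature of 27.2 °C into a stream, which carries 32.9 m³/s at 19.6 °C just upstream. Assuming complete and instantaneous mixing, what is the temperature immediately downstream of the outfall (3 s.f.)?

20.6 °C

Flow-weighted mixing: C = (Q_r C_r + Q_w C_w)/(Q_r + Q_w)
= (32.9×19.6 + 4.92×27.2)/(32.9 + 4.92) = 778.7/37.82 = 20.59 °C.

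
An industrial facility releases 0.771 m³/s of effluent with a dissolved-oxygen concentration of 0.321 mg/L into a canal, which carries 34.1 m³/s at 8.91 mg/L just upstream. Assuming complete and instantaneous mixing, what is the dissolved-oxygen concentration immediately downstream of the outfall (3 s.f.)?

Flow-weighted mixing: C = (Q_r C_r + Q_w C_w)/(Q_r + Q_w)
= (34.1×8.91 + 0.771×0.321)/(34.1 + 0.771) = 304.1/34.87 = 8.720 mg/L.

8.72 mg/L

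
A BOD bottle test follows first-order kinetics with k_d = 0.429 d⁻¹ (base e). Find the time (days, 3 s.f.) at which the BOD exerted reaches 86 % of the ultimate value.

y/L₀ = 1 − e^(−k_d t) = 0.86 ⇒ e^(−k_d t) = 0.140
t = −ln(0.140) / 0.429 = 1.966 / 0.429 = 4.583 d.

t ≈ 4.58 d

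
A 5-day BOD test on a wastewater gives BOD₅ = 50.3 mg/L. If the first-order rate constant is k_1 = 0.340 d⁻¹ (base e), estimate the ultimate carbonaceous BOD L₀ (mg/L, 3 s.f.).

L₀ ≈ 61.5 mg/L

BOD₅ = L₀(1 − e^(−5k_1)) ⇒ L₀ = BOD₅ / (1 − e^(−5×0.340))
= 50.3 / (1 − 0.1827) = 50.3 / 0.8173 = 61.54 mg/L.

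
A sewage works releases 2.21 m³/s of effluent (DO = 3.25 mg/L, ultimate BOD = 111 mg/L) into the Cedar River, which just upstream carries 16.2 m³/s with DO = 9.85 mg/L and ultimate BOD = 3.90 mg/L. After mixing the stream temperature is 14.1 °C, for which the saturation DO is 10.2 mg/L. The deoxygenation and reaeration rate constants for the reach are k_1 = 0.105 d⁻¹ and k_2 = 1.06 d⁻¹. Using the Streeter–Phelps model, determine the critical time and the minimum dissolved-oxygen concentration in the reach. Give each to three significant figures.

t_c ≈ 1.41 d; minimum DO ≈ 8.77 mg/L

Mixed DO = (16.2×9.85 + 2.21×3.25)/(16.2+2.21) = 166.8/18.41 = 9.058 mg/L.
Mixed L₀ = (16.2×3.90 + 2.21×111)/(18.41) = 308.5/18.41 = 16.76 mg/L.
Initial deficit D₀ = C_s − DO₀ = 10.2 − 9.058 = 1.142 mg/L.
t_c = (1/0.9550) ln[(1.06/0.105)(1 − 1.142×0.9550/(0.105×16.76))] = 1.047 × ln(3.836) = 1.408 d.
D_c = (0.105/1.06) × 16.76 × e^(−0.105×1.408) = 0.09906 × 16.76 × 0.8626 = 1.432 mg/L.
Minimum DO = 10.2 − 1.432 = 8.768 mg/L.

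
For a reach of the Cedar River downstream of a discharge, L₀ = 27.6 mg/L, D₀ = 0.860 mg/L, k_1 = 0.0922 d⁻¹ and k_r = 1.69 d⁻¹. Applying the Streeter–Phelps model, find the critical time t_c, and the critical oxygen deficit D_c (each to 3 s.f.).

With k_r/k_1 = 18.33 and 1 − D₀(k_r−k_1)/(k_1 L₀) = 0.4600,
t_c = ln(18.33 × 0.4600) / (1.69 − 0.0922) = ln(8.432) / 1.598 = 2.132/1.598 = 1.334 d.
D_c = (k_1/k_r) L₀ e^(−k_1 t_c) = (0.0922/1.69) × 27.6 × e^(−0.0922×1.334) = 0.05456 × 27.6 × 0.8842 = 1.331 mg/L.

t_c ≈ 1.33 d; D_c ≈ 1.33 mg/L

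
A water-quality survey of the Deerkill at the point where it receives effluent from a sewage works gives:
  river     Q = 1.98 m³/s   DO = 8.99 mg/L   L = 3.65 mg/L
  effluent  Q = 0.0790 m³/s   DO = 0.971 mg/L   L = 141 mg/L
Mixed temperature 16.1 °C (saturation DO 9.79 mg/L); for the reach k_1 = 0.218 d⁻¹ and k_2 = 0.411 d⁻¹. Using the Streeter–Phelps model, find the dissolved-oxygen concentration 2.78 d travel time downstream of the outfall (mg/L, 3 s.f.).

Mixed DO = (1.98×8.99 + 0.0790×0.971)/(1.98+0.0790) = 17.88/2.059 = 8.682 mg/L.
Mixed L₀ = (1.98×3.65 + 0.0790×141)/(2.059) = 18.37/2.059 = 8.920 mg/L.
Initial deficit D₀ = C_s − DO₀ = 9.79 − 8.682 = 1.108 mg/L.
D(2.78) = [0.218×8.920/(0.411−0.218)](e^(−0.218×2.78) − e^(−0.411×2.78)) + 1.108 e^(−0.411×2.78)
= 10.08 × (0.5455 − 0.3190) + 1.108 × 0.3190 = 2.636 mg/L.
DO = 9.79 − 2.636 = 7.154 mg/L.

DO ≈ 7.15 mg/L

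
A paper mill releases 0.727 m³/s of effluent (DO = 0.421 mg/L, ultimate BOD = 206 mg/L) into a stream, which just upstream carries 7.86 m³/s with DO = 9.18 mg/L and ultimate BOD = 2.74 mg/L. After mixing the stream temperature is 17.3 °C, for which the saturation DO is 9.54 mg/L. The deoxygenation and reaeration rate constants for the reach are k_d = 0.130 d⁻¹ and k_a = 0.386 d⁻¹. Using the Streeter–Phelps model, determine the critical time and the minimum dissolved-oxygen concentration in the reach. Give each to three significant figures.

t_c ≈ 3.80 d; minimum DO ≈ 5.44 mg/L

Mixed DO = (7.86×9.18 + 0.727×0.421)/(7.86+0.727) = 72.46/8.587 = 8.438 mg/L.
Mixed L₀ = (7.86×2.74 + 0.727×206)/(8.587) = 171.3/8.587 = 19.95 mg/L.
Initial deficit D₀ = C_s − DO₀ = 9.54 − 8.438 = 1.102 mg/L.
t_c = (1/0.2560) ln[(0.386/0.130)(1 − 1.102×0.2560/(0.130×19.95))] = 3.906 × ln(2.646) = 3.801 d.
D_c = (0.130/0.386) × 19.95 × e^(−0.130×3.801) = 0.3368 × 19.95 × 0.6101 = 4.099 mg/L.
Minimum DO = 9.54 − 4.099 = 5.441 mg/L.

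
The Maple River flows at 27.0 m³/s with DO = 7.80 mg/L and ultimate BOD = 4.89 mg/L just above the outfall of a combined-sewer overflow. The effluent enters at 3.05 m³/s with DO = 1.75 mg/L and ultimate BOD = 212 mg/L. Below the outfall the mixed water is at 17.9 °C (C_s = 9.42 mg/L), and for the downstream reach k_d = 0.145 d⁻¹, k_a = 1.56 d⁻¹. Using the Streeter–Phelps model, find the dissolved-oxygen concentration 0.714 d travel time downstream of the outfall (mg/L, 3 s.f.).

Mixed DO = (27.0×7.80 + 3.05×1.75)/(27.0+3.05) = 215.9/30.05 = 7.186 mg/L.
Mixed L₀ = (27.0×4.89 + 3.05×212)/(30.05) = 778.6/30.05 = 25.91 mg/L.
Initial deficit D₀ = C_s − DO₀ = 9.42 − 7.186 = 2.234 mg/L.
D(0.714) = [0.145×25.91/(1.56−0.145)](e^(−0.145×0.714) − e^(−1.56×0.714)) + 2.234 e^(−1.56×0.714)
= 2.655 × (0.9016 − 0.3283) + 2.234 × 0.3283 = 2.256 mg/L.
DO = 9.42 − 2.256 = 7.164 mg/L.

DO ≈ 7.16 mg/L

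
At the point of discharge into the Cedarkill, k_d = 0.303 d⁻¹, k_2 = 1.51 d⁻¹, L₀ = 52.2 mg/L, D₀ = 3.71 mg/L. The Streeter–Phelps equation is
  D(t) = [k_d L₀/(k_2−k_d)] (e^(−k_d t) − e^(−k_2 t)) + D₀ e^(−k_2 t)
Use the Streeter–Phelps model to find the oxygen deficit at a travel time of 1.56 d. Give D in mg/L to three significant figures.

D ≈ 7.28 mg/L

k_d L₀/(k_2−k_d) = 0.303×52.2/(1.51−0.303) = 15.82/1.207 = 13.10 mg/L.
e^(−k_d t) = e^(−0.303×1.560) = 0.6233; e^(−k_2 t) = e^(−1.51×1.560) = 0.09484.
D = 13.10 × (0.6233 − 0.09484) + 3.71 × 0.09484 = 6.925 + 0.3518 = 7.277 mg/L.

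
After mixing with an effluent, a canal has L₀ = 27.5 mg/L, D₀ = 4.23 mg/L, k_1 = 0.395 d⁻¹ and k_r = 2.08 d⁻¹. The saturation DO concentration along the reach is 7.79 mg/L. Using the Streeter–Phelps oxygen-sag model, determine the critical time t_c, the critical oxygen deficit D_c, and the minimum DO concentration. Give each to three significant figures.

At the critical point dD/dt = 0, so k_1 L₀ e^(−k_1 t) = k_r D. Substituting D(t) from the Streeter–Phelps equation and solving for t gives
t_c = ln[(k_r/k_1)(1 − D₀(k_r−k_1)/(k_1 L₀))] / (k_r−k_1).
Here k_r−k_1 = 1.685 d⁻¹ and 1 − D₀(k_r−k_1)/(k_1 L₀) = 1 − 4.23×1.685/(0.395×27.5) = 0.3438, so
t_c = ln(5.266 × 0.3438) / 1.685 = 0.5937 / 1.685 = 0.3523 d.
L(t_c) = L₀ e^(−k_1 t_c) = 27.5 × 0.8701 = 23.93 mg/L, and at the critical point k_r D_c = k_1 L, so D_c = (0.395/2.08) × 23.93 = 4.544 mg/L.
Minimum DO = C_s − D_c = 7.79 − 4.544 = 3.246 mg/L.

t_c ≈ 0.352 d; D_c ≈ 4.54 mg/L; min DO ≈ 3.25 mg/L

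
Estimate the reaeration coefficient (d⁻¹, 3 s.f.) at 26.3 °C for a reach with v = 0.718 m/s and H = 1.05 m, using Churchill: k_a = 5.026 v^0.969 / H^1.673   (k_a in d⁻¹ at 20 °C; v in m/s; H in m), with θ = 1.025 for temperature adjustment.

k_a(20) = 5.026 × 0.718^0.969 / 1.05^1.673 = 5.026 × 0.7254 / 1.085 = 3.360 d⁻¹.
k_a(26.3) = 3.360 × 1.025^(26.3−20) = 3.360 × 1.168 = 3.926 d⁻¹.

k_a ≈ 3.93 d⁻¹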